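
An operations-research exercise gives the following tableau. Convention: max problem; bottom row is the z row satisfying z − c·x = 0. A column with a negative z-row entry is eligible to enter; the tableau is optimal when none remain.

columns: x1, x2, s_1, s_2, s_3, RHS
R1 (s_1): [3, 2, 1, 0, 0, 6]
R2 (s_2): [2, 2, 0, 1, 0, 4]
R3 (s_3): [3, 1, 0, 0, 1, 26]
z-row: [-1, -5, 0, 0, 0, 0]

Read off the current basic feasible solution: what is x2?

0

x2 is not in the basis, so in the current basic feasible solution x2 = 0.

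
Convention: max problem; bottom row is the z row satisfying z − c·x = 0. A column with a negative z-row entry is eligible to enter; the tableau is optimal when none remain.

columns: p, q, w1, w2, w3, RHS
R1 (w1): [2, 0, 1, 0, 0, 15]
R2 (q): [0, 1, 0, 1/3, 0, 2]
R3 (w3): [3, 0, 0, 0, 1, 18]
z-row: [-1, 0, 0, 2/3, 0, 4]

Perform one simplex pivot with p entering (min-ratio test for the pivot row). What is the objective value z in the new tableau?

Ratio test on column p — row 1: 15/2 = 15/2; row 2: entry 0 ≤ 0; row 3: 18/3 = 6. Minimum is 6 at row 3 (w3 leaves); pivot element 3.
Pivot on row 3; the z-row RHS becomes 4 − (-1)·6 = 10.

10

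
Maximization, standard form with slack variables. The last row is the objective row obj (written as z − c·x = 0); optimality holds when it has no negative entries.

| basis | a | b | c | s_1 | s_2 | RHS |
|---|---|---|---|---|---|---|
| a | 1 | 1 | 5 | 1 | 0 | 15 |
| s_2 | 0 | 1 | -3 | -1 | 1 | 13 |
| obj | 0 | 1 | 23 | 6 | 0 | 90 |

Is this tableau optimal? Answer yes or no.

Every obj-row coefficient is ≥ 0, so the tableau is optimal.

yes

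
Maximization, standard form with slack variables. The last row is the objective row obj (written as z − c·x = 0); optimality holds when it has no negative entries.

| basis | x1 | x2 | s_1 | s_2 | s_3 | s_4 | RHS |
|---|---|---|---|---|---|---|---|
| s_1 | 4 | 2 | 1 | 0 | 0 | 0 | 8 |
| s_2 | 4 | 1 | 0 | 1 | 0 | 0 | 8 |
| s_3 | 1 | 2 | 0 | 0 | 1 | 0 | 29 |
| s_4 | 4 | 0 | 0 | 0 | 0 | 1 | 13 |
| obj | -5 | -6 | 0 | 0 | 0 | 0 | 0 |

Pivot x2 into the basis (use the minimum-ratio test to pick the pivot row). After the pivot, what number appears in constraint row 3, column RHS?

21

Ratio test on column x2 — row 1: 8/2 = 4; row 2: 8/1 = 8; row 3: 29/2 = 29/2; row 4: entry 0 ≤ 0. Minimum is 4 at row 1 (s_1 leaves); pivot element 2.
Divide row 1 by 2; eliminate column x2 from the other rows.
Row 3 update in column RHS: 29 − 2·4 = 21.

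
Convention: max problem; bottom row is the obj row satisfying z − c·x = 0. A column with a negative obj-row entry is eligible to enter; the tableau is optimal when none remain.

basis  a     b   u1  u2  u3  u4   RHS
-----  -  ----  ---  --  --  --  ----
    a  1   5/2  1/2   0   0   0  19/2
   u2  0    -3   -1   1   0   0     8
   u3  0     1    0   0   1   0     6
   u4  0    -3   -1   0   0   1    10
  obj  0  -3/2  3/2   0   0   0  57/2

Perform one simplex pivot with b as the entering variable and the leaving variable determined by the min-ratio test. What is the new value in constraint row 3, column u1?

Ratio test on column b — row 1: (19/2)/(5/2) = 19/5; row 2: entry -3 ≤ 0; row 3: 6/1 = 6; row 4: entry -3 ≤ 0. Minimum is 19/5 at row 1 (a leaves); pivot element 5/2.
Divide row 1 by 5/2; eliminate column b from the other rows.
Row 3 update in column u1: 0 − 1·(1/5) = -1/5.

-1/5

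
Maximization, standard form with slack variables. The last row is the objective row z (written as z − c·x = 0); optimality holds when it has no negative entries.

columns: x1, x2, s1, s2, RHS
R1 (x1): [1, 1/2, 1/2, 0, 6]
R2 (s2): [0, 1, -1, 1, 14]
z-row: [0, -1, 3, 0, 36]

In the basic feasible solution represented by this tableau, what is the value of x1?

x1 is basic (row 1); its value is the RHS of that row, 6.

6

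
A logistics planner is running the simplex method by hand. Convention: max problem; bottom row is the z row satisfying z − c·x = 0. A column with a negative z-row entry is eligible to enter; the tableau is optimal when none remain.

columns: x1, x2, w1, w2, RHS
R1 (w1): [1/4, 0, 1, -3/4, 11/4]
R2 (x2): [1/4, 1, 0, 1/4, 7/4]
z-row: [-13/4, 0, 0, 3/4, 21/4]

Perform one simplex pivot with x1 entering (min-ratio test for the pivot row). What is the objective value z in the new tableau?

28

Ratio test on column x1 — row 1: (11/4)/(1/4) = 11; row 2: (7/4)/(1/4) = 7. Minimum is 7 at row 2 (x2 leaves); pivot element 1/4.
Pivot on row 2; the z-row RHS becomes 21/4 − (-13/4)·7 = 28.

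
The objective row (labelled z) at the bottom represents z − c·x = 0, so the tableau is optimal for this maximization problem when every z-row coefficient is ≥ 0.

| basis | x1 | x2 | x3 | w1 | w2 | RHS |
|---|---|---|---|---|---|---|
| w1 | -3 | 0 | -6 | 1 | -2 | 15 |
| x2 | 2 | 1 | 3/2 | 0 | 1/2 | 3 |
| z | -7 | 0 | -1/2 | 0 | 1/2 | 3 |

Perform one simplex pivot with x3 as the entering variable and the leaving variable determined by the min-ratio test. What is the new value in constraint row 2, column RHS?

2

Ratio test on column x3 — row 1: entry -6 ≤ 0; row 2: 3/(3/2) = 2. Minimum is 2 at row 2 (x2 leaves); pivot element 3/2.
Divide row 2 by 3/2; eliminate column x3 from the other rows.
In the new row 2, the RHS entry is the old entry divided by the pivot: 3/(3/2) = 2.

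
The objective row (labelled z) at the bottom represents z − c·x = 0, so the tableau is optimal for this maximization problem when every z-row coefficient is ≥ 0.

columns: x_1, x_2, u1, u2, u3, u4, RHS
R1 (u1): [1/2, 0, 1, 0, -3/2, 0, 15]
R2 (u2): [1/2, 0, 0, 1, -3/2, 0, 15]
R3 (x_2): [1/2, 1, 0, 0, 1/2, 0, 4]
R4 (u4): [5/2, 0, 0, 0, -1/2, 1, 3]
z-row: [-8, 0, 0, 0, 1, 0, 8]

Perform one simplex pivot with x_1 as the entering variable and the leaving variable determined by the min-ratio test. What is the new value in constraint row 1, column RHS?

Ratio test on column x_1 — row 1: 15/(1/2) = 30; row 2: 15/(1/2) = 30; row 3: 4/(1/2) = 8; row 4: 3/(5/2) = 6/5. Minimum is 6/5 at row 4 (u4 leaves); pivot element 5/2.
Divide row 4 by 5/2; eliminate column x_1 from the other rows.
Row 1 update in column RHS: 15 − (1/2)·(6/5) = 72/5.

72/5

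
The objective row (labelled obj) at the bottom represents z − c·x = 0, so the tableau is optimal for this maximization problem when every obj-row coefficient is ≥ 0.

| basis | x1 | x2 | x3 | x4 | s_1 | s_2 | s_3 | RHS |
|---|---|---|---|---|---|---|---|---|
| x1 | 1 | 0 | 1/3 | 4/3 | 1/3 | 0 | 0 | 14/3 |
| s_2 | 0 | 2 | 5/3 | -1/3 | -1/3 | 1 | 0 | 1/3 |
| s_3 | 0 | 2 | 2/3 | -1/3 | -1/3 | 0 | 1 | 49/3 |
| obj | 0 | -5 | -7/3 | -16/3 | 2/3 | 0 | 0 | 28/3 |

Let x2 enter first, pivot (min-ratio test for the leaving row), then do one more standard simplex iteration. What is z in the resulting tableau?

127/4

Ratio test on column x2 — row 1: entry 0 ≤ 0; row 2: (1/3)/2 = 1/6; row 3: (49/3)/2 = 49/6. Minimum is 1/6 at row 2 (s_2 leaves); pivot element 2.
Pivot on row 2; the obj-row RHS becomes 28/3 − (-5)·(1/6) = 61/6.
Next entering variable (most negative obj-row entry -37/6): x4.
Ratio test on column x4 — row 1: (14/3)/(4/3) = 7/2; row 2: entry -1/6 ≤ 0; row 3: entry 0 ≤ 0. Minimum is 7/2 at row 1 (x1 leaves); pivot element 4/3.
After the second pivot the obj-row RHS is 61/6 − (-37/6)·(7/2) = 127/4.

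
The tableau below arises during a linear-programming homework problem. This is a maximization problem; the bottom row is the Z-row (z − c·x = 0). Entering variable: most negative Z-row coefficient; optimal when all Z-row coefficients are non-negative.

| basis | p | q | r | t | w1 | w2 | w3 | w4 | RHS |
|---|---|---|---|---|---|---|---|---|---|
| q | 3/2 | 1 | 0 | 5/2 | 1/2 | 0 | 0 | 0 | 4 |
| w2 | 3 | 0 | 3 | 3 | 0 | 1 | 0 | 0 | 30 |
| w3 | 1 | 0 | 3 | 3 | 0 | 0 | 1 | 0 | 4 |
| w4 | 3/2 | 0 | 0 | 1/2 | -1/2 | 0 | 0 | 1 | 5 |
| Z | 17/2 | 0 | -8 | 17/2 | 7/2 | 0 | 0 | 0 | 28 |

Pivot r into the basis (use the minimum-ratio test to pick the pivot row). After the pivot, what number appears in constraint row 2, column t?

Ratio test on column r — row 1: entry 0 ≤ 0; row 2: 30/3 = 10; row 3: 4/3 = 4/3; row 4: entry 0 ≤ 0. Minimum is 4/3 at row 3 (w3 leaves); pivot element 3.
Divide row 3 by 3; eliminate column r from the other rows.
Row 2 update in column t: 3 − 3·1 = 0.

0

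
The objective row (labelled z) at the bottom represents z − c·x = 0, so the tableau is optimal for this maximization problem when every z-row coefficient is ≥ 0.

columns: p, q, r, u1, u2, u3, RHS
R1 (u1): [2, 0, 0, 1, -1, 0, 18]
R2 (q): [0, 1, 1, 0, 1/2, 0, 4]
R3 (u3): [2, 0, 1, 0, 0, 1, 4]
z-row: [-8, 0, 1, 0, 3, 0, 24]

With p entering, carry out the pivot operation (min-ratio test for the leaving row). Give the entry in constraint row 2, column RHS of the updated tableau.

Ratio test on column p — row 1: 18/2 = 9; row 2: entry 0 ≤ 0; row 3: 4/2 = 2. Minimum is 2 at row 3 (u3 leaves); pivot element 2.
Divide row 3 by 2; eliminate column p from the other rows.
Row 2 update in column RHS: 4 − 0·2 = 4.

4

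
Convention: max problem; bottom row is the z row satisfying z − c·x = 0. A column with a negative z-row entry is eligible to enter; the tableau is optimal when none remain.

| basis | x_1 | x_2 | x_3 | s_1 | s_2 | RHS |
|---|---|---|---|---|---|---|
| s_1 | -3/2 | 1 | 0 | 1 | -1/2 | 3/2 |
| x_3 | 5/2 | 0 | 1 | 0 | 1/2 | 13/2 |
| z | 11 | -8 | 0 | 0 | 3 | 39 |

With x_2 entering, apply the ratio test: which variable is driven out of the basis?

Column x_2 entries and ratios — s_1: (3/2)/1 = 3/2; x_3: 0 ≤ 0, skip.
Smallest ratio is 3/2 in the row of s_1, so s_1 leaves.

s_1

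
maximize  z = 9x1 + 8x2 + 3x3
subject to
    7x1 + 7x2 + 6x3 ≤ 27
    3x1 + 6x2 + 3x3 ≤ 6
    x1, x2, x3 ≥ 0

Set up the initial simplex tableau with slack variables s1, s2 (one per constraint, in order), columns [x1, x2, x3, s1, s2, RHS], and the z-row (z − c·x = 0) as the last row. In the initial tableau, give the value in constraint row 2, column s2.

Slack s2 belongs to constraint 2; its column is the unit vector e_2, so the entry in row 2 is 1.

1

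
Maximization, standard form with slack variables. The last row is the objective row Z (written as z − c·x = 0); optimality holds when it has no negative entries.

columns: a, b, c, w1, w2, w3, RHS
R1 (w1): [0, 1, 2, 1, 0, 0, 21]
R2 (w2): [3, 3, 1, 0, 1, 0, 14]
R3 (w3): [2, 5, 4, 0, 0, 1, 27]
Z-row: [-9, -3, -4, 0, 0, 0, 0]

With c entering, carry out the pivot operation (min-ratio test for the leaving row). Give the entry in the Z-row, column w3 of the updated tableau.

Ratio test on column c — row 1: 21/2 = 21/2; row 2: 14/1 = 14; row 3: 27/4 = 27/4. Minimum is 27/4 at row 3 (w3 leaves); pivot element 4.
Divide row 3 by 4; eliminate column c from the other rows.
Z-row update in column w3: 0 − (-4)·(1/4) = 1.

1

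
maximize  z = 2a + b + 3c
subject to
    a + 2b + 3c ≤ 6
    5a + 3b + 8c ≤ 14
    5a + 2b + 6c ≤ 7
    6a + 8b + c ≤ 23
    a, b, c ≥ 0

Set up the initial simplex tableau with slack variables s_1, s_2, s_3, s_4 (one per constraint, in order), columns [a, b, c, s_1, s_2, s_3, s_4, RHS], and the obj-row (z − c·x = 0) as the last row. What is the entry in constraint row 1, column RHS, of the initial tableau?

6

The RHS of constraint 1 is b_1 = 6.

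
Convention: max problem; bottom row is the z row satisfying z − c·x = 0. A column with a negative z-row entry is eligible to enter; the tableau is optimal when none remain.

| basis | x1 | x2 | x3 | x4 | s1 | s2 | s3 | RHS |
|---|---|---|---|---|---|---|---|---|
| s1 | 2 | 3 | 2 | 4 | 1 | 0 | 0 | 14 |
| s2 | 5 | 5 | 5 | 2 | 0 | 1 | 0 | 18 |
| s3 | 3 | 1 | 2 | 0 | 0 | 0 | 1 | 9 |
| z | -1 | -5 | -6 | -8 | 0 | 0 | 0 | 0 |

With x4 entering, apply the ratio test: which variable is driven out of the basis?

s1

Column x4 entries and ratios — s1: 14/4 = 7/2; s2: 18/2 = 9; s3: 0 ≤ 0, skip.
Smallest ratio is 7/2 in the row of s1, so s1 leaves.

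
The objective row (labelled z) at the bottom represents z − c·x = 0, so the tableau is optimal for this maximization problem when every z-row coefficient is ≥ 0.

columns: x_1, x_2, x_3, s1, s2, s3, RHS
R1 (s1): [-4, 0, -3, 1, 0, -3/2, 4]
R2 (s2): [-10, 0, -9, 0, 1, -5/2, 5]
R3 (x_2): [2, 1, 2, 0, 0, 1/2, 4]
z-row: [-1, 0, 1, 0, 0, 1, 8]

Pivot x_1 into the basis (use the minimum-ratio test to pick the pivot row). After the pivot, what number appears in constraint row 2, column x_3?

1

Ratio test on column x_1 — row 1: entry -4 ≤ 0; row 2: entry -10 ≤ 0; row 3: 4/2 = 2. Minimum is 2 at row 3 (x_2 leaves); pivot element 2.
Divide row 3 by 2; eliminate column x_1 from the other rows.
Row 2 update in column x_3: -9 − (-10)·1 = 1.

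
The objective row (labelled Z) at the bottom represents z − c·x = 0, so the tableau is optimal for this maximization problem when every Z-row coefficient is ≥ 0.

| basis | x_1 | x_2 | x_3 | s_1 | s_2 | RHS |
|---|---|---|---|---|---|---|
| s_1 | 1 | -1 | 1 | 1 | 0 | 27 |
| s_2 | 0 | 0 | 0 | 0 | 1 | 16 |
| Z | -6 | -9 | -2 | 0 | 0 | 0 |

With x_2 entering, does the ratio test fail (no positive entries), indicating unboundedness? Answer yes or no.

Every constraint-row entry in column x_2 is ≤ 0, so increasing x_2 is unbounded.

yes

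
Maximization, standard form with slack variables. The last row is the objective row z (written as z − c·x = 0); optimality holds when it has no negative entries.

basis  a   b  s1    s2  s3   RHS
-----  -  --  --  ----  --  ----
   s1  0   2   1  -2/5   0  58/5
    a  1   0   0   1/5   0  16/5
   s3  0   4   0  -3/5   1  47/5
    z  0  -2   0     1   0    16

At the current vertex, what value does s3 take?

47/5

s3 is basic (row 3); its value is the RHS of that row, 47/5.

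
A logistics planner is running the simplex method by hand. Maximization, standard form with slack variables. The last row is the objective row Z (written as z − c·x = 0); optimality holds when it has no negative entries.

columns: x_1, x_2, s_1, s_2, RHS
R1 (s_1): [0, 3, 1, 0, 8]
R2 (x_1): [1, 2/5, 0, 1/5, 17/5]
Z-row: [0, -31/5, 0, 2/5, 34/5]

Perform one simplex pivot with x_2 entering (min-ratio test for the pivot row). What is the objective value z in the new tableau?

Ratio test on column x_2 — row 1: 8/3 = 8/3; row 2: (17/5)/(2/5) = 17/2. Minimum is 8/3 at row 1 (s_1 leaves); pivot element 3.
Pivot on row 1; the Z-row RHS becomes 34/5 − (-31/5)·(8/3) = 70/3.

70/3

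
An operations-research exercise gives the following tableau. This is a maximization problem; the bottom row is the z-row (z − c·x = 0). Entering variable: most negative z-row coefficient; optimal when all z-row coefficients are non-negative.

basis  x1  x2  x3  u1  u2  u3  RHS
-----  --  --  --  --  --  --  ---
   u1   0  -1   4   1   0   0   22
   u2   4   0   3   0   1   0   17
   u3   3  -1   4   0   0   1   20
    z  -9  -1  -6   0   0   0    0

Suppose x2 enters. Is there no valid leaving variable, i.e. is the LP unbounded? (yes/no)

yes

Every constraint-row entry in column x2 is ≤ 0, so increasing x2 is unbounded.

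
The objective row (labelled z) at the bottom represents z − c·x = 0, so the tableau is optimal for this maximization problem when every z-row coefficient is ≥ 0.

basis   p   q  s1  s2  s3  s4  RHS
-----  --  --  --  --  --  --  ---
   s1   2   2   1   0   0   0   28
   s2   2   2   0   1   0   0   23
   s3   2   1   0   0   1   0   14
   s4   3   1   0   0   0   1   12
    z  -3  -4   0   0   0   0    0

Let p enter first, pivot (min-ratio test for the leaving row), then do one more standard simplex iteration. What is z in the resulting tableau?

Ratio test on column p — row 1: 28/2 = 14; row 2: 23/2 = 23/2; row 3: 14/2 = 7; row 4: 12/3 = 4. Minimum is 4 at row 4 (s4 leaves); pivot element 3.
Pivot on row 4; the z-row RHS becomes 0 − (-3)·4 = 12.
Next entering variable (most negative z-row entry -3): q.
Ratio test on column q — row 1: 20/(4/3) = 15; row 2: 15/(4/3) = 45/4; row 3: 6/(1/3) = 18; row 4: 4/(1/3) = 12. Minimum is 45/4 at row 2 (s2 leaves); pivot element 4/3.
After the second pivot the z-row RHS is 12 − (-3)·(45/4) = 183/4.

183/4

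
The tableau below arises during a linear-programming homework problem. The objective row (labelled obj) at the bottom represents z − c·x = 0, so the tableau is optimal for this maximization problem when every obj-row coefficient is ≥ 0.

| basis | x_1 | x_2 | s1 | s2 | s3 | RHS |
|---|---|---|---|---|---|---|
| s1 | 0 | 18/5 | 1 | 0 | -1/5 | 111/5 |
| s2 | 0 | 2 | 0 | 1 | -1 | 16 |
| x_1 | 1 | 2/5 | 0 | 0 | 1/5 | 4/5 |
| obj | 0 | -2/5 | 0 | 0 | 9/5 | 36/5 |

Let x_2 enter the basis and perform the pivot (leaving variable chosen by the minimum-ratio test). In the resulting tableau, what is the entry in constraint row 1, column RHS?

Ratio test on column x_2 — row 1: (111/5)/(18/5) = 37/6; row 2: 16/2 = 8; row 3: (4/5)/(2/5) = 2. Minimum is 2 at row 3 (x_1 leaves); pivot element 2/5.
Divide row 3 by 2/5; eliminate column x_2 from the other rows.
Row 1 update in column RHS: 111/5 − (18/5)·2 = 15.

15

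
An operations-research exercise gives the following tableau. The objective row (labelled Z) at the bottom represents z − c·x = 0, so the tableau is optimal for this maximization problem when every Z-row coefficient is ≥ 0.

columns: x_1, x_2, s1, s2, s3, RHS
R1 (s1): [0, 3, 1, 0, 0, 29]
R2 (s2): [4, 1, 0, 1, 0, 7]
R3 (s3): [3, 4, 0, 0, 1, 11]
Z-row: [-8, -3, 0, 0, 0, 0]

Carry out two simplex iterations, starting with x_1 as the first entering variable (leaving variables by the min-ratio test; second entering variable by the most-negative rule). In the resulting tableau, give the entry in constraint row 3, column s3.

4/13

Ratio test on column x_1 — row 1: entry 0 ≤ 0; row 2: 7/4 = 7/4; row 3: 11/3 = 11/3. Minimum is 7/4 at row 2 (s2 leaves); pivot element 4.
Divide row 2 by 4; eliminate column x_1 from the other rows.
Second iteration: most negative Z-row entry is -1 in column x_2, so x_2 enters.
Ratio test on column x_2 — row 1: 29/3 = 29/3; row 2: (7/4)/(1/4) = 7; row 3: (23/4)/(13/4) = 23/13. Minimum is 23/13 at row 3 (s3 leaves); pivot element 13/4.
Divide row 3 by 13/4; eliminate column x_2 from the other rows.
After both pivots, the entry at constraint row 3, column s3 is 4/13.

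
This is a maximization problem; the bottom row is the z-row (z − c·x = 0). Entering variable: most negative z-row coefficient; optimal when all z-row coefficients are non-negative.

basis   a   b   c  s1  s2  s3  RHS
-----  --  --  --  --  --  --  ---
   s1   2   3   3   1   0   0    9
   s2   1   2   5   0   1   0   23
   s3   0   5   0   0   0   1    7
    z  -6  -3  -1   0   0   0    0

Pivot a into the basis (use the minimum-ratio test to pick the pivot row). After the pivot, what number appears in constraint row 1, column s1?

1/2

Ratio test on column a — row 1: 9/2 = 9/2; row 2: 23/1 = 23; row 3: entry 0 ≤ 0. Minimum is 9/2 at row 1 (s1 leaves); pivot element 2.
Divide row 1 by 2; eliminate column a from the other rows.
In the new row 1, the s1 entry is the old entry divided by the pivot: 1/2 = 1/2.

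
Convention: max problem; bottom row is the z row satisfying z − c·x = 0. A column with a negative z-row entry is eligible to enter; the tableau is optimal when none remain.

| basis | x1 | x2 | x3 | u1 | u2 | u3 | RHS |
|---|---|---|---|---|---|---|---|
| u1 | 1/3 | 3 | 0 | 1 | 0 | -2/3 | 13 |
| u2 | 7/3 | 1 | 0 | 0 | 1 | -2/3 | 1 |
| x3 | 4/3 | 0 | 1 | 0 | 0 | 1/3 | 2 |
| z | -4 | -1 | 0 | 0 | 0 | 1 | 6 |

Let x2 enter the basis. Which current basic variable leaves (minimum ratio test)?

Column x2 entries and ratios — u1: 13/3 = 13/3; u2: 1/1 = 1; x3: 0 ≤ 0, skip.
Smallest ratio is 1 in the row of u2, so u2 leaves.

u2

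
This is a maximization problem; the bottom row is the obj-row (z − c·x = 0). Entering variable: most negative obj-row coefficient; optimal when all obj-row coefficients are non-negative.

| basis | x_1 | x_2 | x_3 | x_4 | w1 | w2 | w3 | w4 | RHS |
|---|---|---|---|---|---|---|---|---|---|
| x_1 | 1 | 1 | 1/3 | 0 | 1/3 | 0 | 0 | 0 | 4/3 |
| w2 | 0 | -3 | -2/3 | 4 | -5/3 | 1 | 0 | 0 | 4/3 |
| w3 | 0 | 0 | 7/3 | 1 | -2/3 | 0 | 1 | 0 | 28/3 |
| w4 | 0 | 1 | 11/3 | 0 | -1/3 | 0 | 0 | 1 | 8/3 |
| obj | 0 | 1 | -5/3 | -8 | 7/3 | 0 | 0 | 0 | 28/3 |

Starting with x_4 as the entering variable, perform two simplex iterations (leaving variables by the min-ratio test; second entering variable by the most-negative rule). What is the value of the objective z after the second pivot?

56/3

Ratio test on column x_4 — row 1: entry 0 ≤ 0; row 2: (4/3)/4 = 1/3; row 3: (28/3)/1 = 28/3; row 4: entry 0 ≤ 0. Minimum is 1/3 at row 2 (w2 leaves); pivot element 4.
Pivot on row 2; the obj-row RHS becomes 28/3 − (-8)·(1/3) = 12.
Next entering variable (most negative obj-row entry -5): x_2.
Ratio test on column x_2 — row 1: (4/3)/1 = 4/3; row 2: entry -3/4 ≤ 0; row 3: 9/(3/4) = 12; row 4: (8/3)/1 = 8/3. Minimum is 4/3 at row 1 (x_1 leaves); pivot element 1.
After the second pivot the obj-row RHS is 12 − (-5)·(4/3) = 56/3.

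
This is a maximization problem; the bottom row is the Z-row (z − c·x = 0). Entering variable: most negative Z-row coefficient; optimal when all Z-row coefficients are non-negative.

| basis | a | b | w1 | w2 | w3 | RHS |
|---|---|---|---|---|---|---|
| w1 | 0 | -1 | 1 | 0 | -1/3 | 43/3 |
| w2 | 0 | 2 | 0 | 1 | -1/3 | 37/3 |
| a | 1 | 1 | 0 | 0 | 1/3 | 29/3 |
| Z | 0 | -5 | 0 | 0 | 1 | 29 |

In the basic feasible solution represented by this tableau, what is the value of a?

29/3

a is basic (row 3); its value is the RHS of that row, 29/3.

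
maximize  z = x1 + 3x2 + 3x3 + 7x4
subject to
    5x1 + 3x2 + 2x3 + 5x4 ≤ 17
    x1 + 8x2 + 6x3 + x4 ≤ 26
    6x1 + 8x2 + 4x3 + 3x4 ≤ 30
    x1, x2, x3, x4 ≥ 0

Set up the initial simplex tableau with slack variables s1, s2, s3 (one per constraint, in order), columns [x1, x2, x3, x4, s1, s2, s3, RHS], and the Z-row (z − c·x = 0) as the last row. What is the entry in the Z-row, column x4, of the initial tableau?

-7

The Z-row carries the negated objective coefficients: the x4 entry is -7.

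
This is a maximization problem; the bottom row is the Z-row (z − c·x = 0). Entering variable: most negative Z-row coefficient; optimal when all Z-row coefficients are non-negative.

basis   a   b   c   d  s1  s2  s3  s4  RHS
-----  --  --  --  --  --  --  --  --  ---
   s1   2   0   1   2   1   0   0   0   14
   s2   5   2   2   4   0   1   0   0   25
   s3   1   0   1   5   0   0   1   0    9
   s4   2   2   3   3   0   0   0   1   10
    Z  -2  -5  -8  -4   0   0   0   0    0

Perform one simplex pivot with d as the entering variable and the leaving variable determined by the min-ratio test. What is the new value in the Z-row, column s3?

Ratio test on column d — row 1: 14/2 = 7; row 2: 25/4 = 25/4; row 3: 9/5 = 9/5; row 4: 10/3 = 10/3. Minimum is 9/5 at row 3 (s3 leaves); pivot element 5.
Divide row 3 by 5; eliminate column d from the other rows.
Z-row update in column s3: 0 − (-4)·(1/5) = 4/5.

4/5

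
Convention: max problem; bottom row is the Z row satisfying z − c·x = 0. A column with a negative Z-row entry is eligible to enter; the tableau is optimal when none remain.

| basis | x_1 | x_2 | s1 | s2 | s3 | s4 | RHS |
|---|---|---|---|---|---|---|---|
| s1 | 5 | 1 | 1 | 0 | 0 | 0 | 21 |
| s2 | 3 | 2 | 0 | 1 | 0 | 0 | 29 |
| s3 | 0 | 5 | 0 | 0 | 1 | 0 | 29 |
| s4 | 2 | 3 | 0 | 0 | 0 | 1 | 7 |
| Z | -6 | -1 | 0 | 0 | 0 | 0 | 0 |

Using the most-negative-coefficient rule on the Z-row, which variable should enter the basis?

x_1

Negative Z-row entries: x_1: -6, x_2: -1.
The most negative is -6 in column x_1, so x_1 enters.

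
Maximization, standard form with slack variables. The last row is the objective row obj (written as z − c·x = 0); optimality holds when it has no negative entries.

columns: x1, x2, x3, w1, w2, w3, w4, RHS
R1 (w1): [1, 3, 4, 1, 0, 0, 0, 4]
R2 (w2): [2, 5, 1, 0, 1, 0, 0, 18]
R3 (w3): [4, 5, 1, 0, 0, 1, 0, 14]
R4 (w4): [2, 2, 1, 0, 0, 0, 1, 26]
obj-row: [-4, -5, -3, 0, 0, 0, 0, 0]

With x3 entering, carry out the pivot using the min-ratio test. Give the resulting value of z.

Ratio test on column x3 — row 1: 4/4 = 1; row 2: 18/1 = 18; row 3: 14/1 = 14; row 4: 26/1 = 26. Minimum is 1 at row 1 (w1 leaves); pivot element 4.
Pivot on row 1; the obj-row RHS becomes 0 − (-3)·1 = 3.

3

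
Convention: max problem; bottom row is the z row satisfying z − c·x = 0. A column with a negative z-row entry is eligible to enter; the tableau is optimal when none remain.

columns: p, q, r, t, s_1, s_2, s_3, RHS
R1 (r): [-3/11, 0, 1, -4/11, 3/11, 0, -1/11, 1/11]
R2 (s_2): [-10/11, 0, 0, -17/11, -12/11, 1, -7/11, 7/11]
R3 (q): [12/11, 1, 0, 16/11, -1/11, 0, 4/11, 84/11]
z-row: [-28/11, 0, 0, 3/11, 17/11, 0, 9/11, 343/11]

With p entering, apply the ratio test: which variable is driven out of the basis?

q

Column p entries and ratios — r: -3/11 ≤ 0, skip; s_2: -10/11 ≤ 0, skip; q: (84/11)/(12/11) = 7.
Smallest ratio is 7 in the row of q, so q leaves.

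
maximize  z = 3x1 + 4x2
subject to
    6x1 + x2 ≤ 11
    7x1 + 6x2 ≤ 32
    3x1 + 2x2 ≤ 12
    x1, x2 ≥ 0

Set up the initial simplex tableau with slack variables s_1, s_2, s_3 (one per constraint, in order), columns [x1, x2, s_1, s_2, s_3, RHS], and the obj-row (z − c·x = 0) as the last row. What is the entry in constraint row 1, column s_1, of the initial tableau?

Slack s_1 belongs to constraint 1; its column is the unit vector e_1, so the entry in row 1 is 1.

1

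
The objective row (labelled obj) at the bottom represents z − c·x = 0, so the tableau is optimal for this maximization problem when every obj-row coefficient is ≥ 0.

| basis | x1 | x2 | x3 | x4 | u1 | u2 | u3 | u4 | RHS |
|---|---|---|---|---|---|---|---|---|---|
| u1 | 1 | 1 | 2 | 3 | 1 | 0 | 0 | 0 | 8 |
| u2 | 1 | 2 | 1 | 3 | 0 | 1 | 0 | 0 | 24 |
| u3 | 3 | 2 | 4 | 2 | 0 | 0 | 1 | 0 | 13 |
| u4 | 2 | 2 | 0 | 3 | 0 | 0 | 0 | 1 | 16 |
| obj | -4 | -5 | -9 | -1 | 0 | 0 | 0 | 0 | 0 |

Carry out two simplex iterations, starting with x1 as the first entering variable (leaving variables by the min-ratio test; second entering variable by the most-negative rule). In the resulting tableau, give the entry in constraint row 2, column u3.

Ratio test on column x1 — row 1: 8/1 = 8; row 2: 24/1 = 24; row 3: 13/3 = 13/3; row 4: 16/2 = 8. Minimum is 13/3 at row 3 (u3 leaves); pivot element 3.
Divide row 3 by 3; eliminate column x1 from the other rows.
Second iteration: most negative obj-row entry is -11/3 in column x3, so x3 enters.
Ratio test on column x3 — row 1: (11/3)/(2/3) = 11/2; row 2: entry -1/3 ≤ 0; row 3: (13/3)/(4/3) = 13/4; row 4: entry -8/3 ≤ 0. Minimum is 13/4 at row 3 (x1 leaves); pivot element 4/3.
Divide row 3 by 4/3; eliminate column x3 from the other rows.
After both pivots, the entry at constraint row 2, column u3 is -1/4.

-1/4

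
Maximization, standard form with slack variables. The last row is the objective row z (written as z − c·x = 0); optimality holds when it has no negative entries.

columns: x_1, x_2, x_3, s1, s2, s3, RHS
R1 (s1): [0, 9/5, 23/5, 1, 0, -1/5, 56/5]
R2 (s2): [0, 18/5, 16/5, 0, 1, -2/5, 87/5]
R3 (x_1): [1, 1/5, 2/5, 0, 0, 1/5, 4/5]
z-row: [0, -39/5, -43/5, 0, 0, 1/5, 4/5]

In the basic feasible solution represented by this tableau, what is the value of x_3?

0

x_3 is not in the basis, so in the current basic feasible solution x_3 = 0.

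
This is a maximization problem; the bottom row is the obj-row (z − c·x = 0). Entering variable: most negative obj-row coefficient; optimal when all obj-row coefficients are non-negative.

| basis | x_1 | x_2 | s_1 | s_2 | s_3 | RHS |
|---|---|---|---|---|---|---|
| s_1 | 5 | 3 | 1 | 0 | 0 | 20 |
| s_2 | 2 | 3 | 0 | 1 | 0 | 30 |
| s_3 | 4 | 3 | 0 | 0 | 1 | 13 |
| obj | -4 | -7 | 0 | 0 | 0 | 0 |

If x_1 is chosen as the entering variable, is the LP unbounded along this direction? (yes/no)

no

Column x_1 has positive entries in row(s) 1, 2, 3, so the ratio test bounds it — not unbounded.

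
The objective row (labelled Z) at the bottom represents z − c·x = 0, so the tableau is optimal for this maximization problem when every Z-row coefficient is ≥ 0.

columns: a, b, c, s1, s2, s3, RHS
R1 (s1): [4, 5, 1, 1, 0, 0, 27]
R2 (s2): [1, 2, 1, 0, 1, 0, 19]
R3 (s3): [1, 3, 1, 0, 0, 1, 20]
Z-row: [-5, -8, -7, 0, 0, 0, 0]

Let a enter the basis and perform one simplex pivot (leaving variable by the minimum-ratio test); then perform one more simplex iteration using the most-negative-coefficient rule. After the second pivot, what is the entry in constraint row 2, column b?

1

Ratio test on column a — row 1: 27/4 = 27/4; row 2: 19/1 = 19; row 3: 20/1 = 20. Minimum is 27/4 at row 1 (s1 leaves); pivot element 4.
Divide row 1 by 4; eliminate column a from the other rows.
Second iteration: most negative Z-row entry is -23/4 in column c, so c enters.
Ratio test on column c — row 1: (27/4)/(1/4) = 27; row 2: (49/4)/(3/4) = 49/3; row 3: (53/4)/(3/4) = 53/3. Minimum is 49/3 at row 2 (s2 leaves); pivot element 3/4.
Divide row 2 by 3/4; eliminate column c from the other rows.
After both pivots, the entry at constraint row 2, column b is 1.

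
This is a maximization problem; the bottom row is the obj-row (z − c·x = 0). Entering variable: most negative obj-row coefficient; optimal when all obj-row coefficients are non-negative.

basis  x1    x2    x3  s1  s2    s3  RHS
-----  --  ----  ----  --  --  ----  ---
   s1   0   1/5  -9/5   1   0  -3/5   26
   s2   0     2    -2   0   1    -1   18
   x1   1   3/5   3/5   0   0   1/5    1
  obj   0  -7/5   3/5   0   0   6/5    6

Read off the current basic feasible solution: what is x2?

x2 is not in the basis, so in the current basic feasible solution x2 = 0.

0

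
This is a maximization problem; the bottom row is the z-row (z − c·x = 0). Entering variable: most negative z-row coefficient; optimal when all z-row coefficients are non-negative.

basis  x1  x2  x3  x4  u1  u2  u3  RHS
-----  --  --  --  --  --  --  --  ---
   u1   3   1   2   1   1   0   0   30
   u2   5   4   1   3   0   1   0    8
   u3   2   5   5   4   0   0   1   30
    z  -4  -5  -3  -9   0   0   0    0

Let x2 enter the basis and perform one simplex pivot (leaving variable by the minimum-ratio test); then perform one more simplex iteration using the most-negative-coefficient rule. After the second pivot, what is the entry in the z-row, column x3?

Ratio test on column x2 — row 1: 30/1 = 30; row 2: 8/4 = 2; row 3: 30/5 = 6. Minimum is 2 at row 2 (u2 leaves); pivot element 4.
Divide row 2 by 4; eliminate column x2 from the other rows.
Second iteration: most negative z-row entry is -21/4 in column x4, so x4 enters.
Ratio test on column x4 — row 1: 28/(1/4) = 112; row 2: 2/(3/4) = 8/3; row 3: 20/(1/4) = 80. Minimum is 8/3 at row 2 (x2 leaves); pivot element 3/4.
Divide row 2 by 3/4; eliminate column x4 from the other rows.
After both pivots, the entry at the z-row, column x3 is 0.

0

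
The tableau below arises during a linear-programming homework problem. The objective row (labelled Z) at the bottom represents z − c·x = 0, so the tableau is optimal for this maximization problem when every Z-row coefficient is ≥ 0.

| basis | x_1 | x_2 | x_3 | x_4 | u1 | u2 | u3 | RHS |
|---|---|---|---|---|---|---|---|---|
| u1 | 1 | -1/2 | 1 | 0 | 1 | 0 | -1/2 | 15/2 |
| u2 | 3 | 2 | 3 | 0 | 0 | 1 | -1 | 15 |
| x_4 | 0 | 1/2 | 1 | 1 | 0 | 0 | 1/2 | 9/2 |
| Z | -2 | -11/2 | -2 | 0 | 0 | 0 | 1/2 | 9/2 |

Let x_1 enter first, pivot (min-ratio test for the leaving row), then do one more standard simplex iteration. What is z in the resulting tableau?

Ratio test on column x_1 — row 1: (15/2)/1 = 15/2; row 2: 15/3 = 5; row 3: entry 0 ≤ 0. Minimum is 5 at row 2 (u2 leaves); pivot element 3.
Pivot on row 2; the Z-row RHS becomes 9/2 − (-2)·5 = 29/2.
Next entering variable (most negative Z-row entry -25/6): x_2.
Ratio test on column x_2 — row 1: entry -7/6 ≤ 0; row 2: 5/(2/3) = 15/2; row 3: (9/2)/(1/2) = 9. Minimum is 15/2 at row 2 (x_1 leaves); pivot element 2/3.
After the second pivot the Z-row RHS is 29/2 − (-25/6)·(15/2) = 183/4.

183/4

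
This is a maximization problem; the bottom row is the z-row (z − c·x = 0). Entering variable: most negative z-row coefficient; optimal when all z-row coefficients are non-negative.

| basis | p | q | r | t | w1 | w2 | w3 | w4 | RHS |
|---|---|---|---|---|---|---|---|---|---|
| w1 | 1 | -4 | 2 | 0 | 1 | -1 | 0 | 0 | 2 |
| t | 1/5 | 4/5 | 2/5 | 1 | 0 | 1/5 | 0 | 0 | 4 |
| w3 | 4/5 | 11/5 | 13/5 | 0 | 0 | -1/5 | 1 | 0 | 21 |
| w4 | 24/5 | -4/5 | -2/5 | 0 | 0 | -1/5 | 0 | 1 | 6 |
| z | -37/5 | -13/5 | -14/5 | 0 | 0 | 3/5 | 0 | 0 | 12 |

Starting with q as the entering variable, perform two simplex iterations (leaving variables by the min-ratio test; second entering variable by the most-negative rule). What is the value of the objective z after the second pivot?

77/2

Ratio test on column q — row 1: entry -4 ≤ 0; row 2: 4/(4/5) = 5; row 3: 21/(11/5) = 105/11; row 4: entry -4/5 ≤ 0. Minimum is 5 at row 2 (t leaves); pivot element 4/5.
Pivot on row 2; the z-row RHS becomes 12 − (-13/5)·5 = 25.
Next entering variable (most negative z-row entry -27/4): p.
Ratio test on column p — row 1: 22/2 = 11; row 2: 5/(1/4) = 20; row 3: 10/(1/4) = 40; row 4: 10/5 = 2. Minimum is 2 at row 4 (w4 leaves); pivot element 5.
After the second pivot the z-row RHS is 25 − (-27/4)·2 = 77/2.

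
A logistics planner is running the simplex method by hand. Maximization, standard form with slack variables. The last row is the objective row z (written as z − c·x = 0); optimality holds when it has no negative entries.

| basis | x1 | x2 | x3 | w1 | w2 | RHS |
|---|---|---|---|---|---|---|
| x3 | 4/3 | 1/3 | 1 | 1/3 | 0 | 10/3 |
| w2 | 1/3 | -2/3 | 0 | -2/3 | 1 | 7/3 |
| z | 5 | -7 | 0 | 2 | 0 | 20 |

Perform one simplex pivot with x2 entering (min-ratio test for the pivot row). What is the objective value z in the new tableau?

Ratio test on column x2 — row 1: (10/3)/(1/3) = 10; row 2: entry -2/3 ≤ 0. Minimum is 10 at row 1 (x3 leaves); pivot element 1/3.
Pivot on row 1; the z-row RHS becomes 20 − (-7)·10 = 90.

90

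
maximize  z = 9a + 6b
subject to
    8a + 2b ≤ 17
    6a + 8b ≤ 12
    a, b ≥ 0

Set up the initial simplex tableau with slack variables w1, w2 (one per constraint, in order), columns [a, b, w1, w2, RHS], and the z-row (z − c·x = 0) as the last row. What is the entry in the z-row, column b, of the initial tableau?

The z-row carries the negated objective coefficients: the b entry is -6.

-6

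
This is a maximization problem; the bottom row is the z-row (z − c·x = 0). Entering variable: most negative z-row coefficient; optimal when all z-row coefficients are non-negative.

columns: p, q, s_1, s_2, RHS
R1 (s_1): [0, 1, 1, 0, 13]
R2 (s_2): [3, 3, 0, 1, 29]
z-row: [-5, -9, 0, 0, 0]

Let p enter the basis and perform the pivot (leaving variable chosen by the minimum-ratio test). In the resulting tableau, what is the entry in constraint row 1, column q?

Ratio test on column p — row 1: entry 0 ≤ 0; row 2: 29/3 = 29/3. Minimum is 29/3 at row 2 (s_2 leaves); pivot element 3.
Divide row 2 by 3; eliminate column p from the other rows.
Row 1 update in column q: 1 − 0·1 = 1.

1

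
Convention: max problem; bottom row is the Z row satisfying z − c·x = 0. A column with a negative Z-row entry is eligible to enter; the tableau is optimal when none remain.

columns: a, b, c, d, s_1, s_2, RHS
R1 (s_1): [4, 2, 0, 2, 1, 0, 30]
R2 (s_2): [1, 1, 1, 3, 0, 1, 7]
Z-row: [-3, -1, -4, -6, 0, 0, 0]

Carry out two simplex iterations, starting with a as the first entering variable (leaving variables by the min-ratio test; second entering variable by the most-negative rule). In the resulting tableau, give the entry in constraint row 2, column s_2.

Ratio test on column a — row 1: 30/4 = 15/2; row 2: 7/1 = 7. Minimum is 7 at row 2 (s_2 leaves); pivot element 1.
Divide row 2 by 1; eliminate column a from the other rows.
Second iteration: most negative Z-row entry is -1 in column c, so c enters.
Ratio test on column c — row 1: entry -4 ≤ 0; row 2: 7/1 = 7. Minimum is 7 at row 2 (a leaves); pivot element 1.
Divide row 2 by 1; eliminate column c from the other rows.
After both pivots, the entry at constraint row 2, column s_2 is 1.

1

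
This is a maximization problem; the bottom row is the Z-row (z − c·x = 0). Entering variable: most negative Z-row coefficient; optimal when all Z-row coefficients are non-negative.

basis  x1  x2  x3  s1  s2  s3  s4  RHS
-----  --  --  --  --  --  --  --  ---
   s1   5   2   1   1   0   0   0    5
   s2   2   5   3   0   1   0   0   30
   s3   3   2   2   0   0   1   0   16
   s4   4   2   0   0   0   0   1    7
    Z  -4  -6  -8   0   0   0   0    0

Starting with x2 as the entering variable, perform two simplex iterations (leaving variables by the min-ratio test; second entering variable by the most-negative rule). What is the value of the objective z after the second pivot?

40

Ratio test on column x2 — row 1: 5/2 = 5/2; row 2: 30/5 = 6; row 3: 16/2 = 8; row 4: 7/2 = 7/2. Minimum is 5/2 at row 1 (s1 leaves); pivot element 2.
Pivot on row 1; the Z-row RHS becomes 0 − (-6)·(5/2) = 15.
Next entering variable (most negative Z-row entry -5): x3.
Ratio test on column x3 — row 1: (5/2)/(1/2) = 5; row 2: (35/2)/(1/2) = 35; row 3: 11/1 = 11; row 4: entry -1 ≤ 0. Minimum is 5 at row 1 (x2 leaves); pivot element 1/2.
After the second pivot the Z-row RHS is 15 − (-5)·5 = 40.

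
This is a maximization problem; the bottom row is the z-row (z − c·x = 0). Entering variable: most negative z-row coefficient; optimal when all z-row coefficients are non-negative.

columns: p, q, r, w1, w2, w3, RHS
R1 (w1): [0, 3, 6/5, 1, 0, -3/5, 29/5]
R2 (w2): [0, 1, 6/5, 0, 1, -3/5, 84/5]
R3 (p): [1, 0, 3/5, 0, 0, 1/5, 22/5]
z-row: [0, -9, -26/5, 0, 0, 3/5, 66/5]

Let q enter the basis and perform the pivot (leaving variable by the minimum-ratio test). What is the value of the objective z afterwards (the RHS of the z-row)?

Ratio test on column q — row 1: (29/5)/3 = 29/15; row 2: (84/5)/1 = 84/5; row 3: entry 0 ≤ 0. Minimum is 29/15 at row 1 (w1 leaves); pivot element 3.
Pivot on row 1; the z-row RHS becomes 66/5 − (-9)·(29/15) = 153/5.

153/5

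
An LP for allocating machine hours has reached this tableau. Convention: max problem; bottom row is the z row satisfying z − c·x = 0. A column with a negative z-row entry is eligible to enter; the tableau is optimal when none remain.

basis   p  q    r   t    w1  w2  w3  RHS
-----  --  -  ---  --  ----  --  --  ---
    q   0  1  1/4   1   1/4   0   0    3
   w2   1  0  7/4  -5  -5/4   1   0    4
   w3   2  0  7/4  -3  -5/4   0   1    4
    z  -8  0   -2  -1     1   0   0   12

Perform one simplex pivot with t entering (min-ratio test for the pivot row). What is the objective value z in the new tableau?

15

Ratio test on column t — row 1: 3/1 = 3; row 2: entry -5 ≤ 0; row 3: entry -3 ≤ 0. Minimum is 3 at row 1 (q leaves); pivot element 1.
Pivot on row 1; the z-row RHS becomes 12 − (-1)·3 = 15.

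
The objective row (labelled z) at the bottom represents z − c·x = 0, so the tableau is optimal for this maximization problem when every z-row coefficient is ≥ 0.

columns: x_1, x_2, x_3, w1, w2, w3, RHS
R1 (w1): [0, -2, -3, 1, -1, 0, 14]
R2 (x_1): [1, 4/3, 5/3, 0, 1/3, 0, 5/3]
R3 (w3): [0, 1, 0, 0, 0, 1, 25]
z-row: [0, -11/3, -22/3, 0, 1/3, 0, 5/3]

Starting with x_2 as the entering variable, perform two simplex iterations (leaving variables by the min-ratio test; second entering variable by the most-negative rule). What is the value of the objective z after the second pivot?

Ratio test on column x_2 — row 1: entry -2 ≤ 0; row 2: (5/3)/(4/3) = 5/4; row 3: 25/1 = 25. Minimum is 5/4 at row 2 (x_1 leaves); pivot element 4/3.
Pivot on row 2; the z-row RHS becomes 5/3 − (-11/3)·(5/4) = 25/4.
Next entering variable (most negative z-row entry -11/4): x_3.
Ratio test on column x_3 — row 1: entry -1/2 ≤ 0; row 2: (5/4)/(5/4) = 1; row 3: entry -5/4 ≤ 0. Minimum is 1 at row 2 (x_2 leaves); pivot element 5/4.
After the second pivot the z-row RHS is 25/4 − (-11/4)·1 = 9.

9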